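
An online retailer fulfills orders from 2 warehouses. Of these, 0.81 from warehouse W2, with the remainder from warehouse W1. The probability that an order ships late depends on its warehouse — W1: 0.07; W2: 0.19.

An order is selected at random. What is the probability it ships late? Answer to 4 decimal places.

P(W1) = 1 − (0.81) = 0.19.
P(L) = P(L|W1)·P(W1) + P(L|W2)·P(W2)
      = 0.07·0.19 + 0.19·0.81
      = 0.0133 + 0.1539 = 0.1672

0.1672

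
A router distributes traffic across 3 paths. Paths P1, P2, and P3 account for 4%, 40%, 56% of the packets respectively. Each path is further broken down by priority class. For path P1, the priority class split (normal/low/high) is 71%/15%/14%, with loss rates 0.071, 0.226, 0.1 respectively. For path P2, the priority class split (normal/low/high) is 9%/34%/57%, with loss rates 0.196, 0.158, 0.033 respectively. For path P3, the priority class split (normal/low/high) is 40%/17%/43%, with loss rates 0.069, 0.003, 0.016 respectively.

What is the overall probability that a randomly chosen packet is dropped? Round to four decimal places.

P(L|P1) = 0.71·0.071 + 0.15·0.226 + 0.14·0.1 = 0.05041 + 0.0339 + 0.014 = 0.09831
P(L|P2) = 0.09·0.196 + 0.34·0.158 + 0.57·0.033 = 0.01764 + 0.05372 + 0.01881 = 0.09017
P(L|P3) = 0.4·0.069 + 0.17·0.003 + 0.43·0.016 = 0.0276 + 0.00051 + 0.00688 = 0.03499
By total probability over the outer partition,
P(L) = 0.04·0.09831 + 0.4·0.09017 + 0.56·0.03499
      = 0.0039324 + 0.036068 + 0.0195944 = 0.0595948

P(L) ≈ 0.0596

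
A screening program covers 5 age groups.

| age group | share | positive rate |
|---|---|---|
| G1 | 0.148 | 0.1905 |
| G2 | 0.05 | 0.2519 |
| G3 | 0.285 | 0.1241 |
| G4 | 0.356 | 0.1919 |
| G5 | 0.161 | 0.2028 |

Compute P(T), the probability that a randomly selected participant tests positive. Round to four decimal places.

0.1771

Using total probability over the partition,
P(T) = P(T|G1)·P(G1) + P(T|G2)·P(G2) + P(T|G3)·P(G3) + P(T|G4)·P(G4) + P(T|G5)·P(G5)
      = 0.1905·0.148 + 0.2519·0.05 + 0.1241·0.285 + 0.1919·0.356 + 0.2028·0.161
      = 0.028194 + 0.012595 + 0.0353685 + 0.0683164 + 0.0326508 = 0.1771247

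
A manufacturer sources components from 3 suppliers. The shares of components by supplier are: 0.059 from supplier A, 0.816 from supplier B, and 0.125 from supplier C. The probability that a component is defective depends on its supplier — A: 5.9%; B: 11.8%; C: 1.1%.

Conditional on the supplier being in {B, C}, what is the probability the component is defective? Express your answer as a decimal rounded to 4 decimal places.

P(D|S) ≈ 0.1038

Let S = {B, C}.
P(S) = 0.816 + 0.125 = 0.941.
P(D ∩ S) = 0.118·0.816 + 0.011·0.125 = 0.096288 + 0.001375 = 0.097663.
P(D | S) = 0.097663 / 0.941 = 0.103786…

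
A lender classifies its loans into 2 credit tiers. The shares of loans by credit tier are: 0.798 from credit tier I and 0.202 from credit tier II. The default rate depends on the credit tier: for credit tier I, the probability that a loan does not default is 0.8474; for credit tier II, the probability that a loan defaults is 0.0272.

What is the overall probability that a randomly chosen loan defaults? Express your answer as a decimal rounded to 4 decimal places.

0.1273

P(D|I) = 1 − 0.8474 = 0.1526.
By the law of total probability,
P(D) = P(D|I)·P(I) + P(D|II)·P(II)
      = 0.1526·0.798 + 0.0272·0.202
      = 0.1217748 + 0.0054944 = 0.1272692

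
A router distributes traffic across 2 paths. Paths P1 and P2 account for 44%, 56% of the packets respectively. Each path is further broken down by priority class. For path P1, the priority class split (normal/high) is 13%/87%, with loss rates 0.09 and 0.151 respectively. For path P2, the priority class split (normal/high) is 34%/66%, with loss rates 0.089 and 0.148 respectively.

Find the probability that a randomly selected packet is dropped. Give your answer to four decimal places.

P(L|P1) = 0.13·0.09 + 0.87·0.151 = 0.0117 + 0.13137 = 0.14307
P(L|P2) = 0.34·0.089 + 0.66·0.148 = 0.03026 + 0.09768 = 0.12794
Then overall,
P(L) = 0.44·0.14307 + 0.56·0.12794
      = 0.0629508 + 0.0716464 = 0.1345972

P(L) ≈ 0.1346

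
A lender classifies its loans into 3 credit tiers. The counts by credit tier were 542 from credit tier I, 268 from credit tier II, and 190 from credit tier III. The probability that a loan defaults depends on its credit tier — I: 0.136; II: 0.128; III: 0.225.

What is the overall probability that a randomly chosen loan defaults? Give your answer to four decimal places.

Total: 542 + 268 + 190 = 1000.
P(I) = 542/1000 = 0.542. P(II) = 268/1000 = 0.268. P(III) = 190/1000 = 0.19.
Using total probability over the partition,
P(D) = P(D|I)·P(I) + P(D|II)·P(II) + P(D|III)·P(III)
      = 0.136·0.542 + 0.128·0.268 + 0.225·0.19
      = 0.073712 + 0.034304 + 0.04275 = 0.150766

0.1508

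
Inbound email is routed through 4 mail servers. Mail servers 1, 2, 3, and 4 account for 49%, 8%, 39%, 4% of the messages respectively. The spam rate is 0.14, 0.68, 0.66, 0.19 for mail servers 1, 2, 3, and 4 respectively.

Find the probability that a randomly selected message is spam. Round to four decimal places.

P(S) ≈ 0.3880

Using total probability over the partition,
P(S) = P(S|1)·P(1) + P(S|2)·P(2) + P(S|3)·P(3) + P(S|4)·P(4)
      = 0.14·0.49 + 0.68·0.08 + 0.66·0.39 + 0.19·0.04
      = 0.0686 + 0.0544 + 0.2574 + 0.0076 = 0.388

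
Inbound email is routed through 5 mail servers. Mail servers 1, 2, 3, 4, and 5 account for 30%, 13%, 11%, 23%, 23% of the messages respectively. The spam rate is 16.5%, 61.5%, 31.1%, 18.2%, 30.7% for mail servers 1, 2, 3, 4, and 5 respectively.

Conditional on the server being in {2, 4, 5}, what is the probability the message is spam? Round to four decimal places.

0.3261

Let J = {2, 4, 5}.
P(J) = 0.13 + 0.23 + 0.23 = 0.59.
P(S ∩ J) = 0.615·0.13 + 0.182·0.23 + 0.307·0.23 = 0.07995 + 0.04186 + 0.07061 = 0.19242.
P(S | J) = 0.19242 / 0.59 = 0.326136…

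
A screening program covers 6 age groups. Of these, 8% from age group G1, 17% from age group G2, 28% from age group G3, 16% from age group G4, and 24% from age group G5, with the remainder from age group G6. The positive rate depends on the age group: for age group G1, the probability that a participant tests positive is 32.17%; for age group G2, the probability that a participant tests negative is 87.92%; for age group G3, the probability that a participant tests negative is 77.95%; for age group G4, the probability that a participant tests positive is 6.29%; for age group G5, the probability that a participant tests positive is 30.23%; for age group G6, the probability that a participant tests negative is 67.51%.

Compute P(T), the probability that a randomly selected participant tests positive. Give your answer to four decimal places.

P(T) ≈ 0.2134

P(G6) = 1 − (0.08 + 0.17 + 0.28 + 0.16 + 0.24) = 0.07.
P(T|G2) = 1 − 0.8792 = 0.1208.
P(T|G3) = 1 − 0.7795 = 0.2205.
P(T|G6) = 1 − 0.6751 = 0.3249.
By the law of total probability,
P(T) = P(T|G1)·P(G1) + P(T|G2)·P(G2) + P(T|G3)·P(G3) + P(T|G4)·P(G4) + P(T|G5)·P(G5) + P(T|G6)·P(G6)
      = 0.3217·0.08 + 0.1208·0.17 + 0.2205·0.28 + 0.0629·0.16 + 0.3023·0.24 + 0.3249·0.07
      = 0.025736 + 0.020536 + 0.06174 + 0.010064 + 0.072552 + 0.022743 = 0.213371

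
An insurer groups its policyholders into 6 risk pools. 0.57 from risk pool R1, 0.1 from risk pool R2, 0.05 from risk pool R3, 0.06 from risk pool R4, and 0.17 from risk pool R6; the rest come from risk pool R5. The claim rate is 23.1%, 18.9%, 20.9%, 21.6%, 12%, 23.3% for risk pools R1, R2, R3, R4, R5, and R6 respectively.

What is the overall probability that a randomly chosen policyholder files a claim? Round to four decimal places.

P(C) ≈ 0.2196

P(R5) = 1 − (0.57 + 0.1 + 0.05 + 0.06 + 0.17) = 0.05.
P(C) = P(C|R1)·P(R1) + P(C|R2)·P(R2) + P(C|R3)·P(R3) + P(C|R4)·P(R4) + P(C|R5)·P(R5) + P(C|R6)·P(R6)
      = 0.231·0.57 + 0.189·0.1 + 0.209·0.05 + 0.216·0.06 + 0.12·0.05 + 0.233·0.17
      = 0.13167 + 0.0189 + 0.01045 + 0.01296 + 0.006 + 0.03961 = 0.21959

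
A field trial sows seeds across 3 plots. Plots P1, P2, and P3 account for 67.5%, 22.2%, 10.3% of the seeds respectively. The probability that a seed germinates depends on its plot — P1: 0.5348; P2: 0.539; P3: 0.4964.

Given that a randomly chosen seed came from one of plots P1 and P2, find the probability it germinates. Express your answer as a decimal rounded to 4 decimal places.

0.5358

Let S = {P1, P2}.
P(S) = 0.675 + 0.222 = 0.897.
P(G ∩ S) = 0.5348·0.675 + 0.539·0.222 = 0.36099 + 0.119658 = 0.480648.
P(G | S) = 0.480648 / 0.897 = 0.535839…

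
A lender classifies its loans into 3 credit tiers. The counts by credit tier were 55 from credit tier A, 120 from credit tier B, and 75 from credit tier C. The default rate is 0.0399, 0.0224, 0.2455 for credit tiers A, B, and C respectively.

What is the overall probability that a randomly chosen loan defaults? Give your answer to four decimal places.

P(D) ≈ 0.0932

Total: 55 + 120 + 75 = 250.
P(A) = 55/250 = 0.22. P(B) = 120/250 = 0.48. P(C) = 75/250 = 0.3.
Summing over the partition,
P(D) = P(D|A)·P(A) + P(D|B)·P(B) + P(D|C)·P(C)
      = 0.0399·0.22 + 0.0224·0.48 + 0.2455·0.3
      = 0.008778 + 0.010752 + 0.07365 = 0.09318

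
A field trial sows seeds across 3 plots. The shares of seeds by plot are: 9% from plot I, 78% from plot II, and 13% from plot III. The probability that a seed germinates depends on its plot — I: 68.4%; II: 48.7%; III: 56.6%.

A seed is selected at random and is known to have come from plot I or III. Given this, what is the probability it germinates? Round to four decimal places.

0.6143

Let S = {I, III}.
P(S) = 0.09 + 0.13 = 0.22.
P(G ∩ S) = 0.684·0.09 + 0.566·0.13 = 0.06156 + 0.07358 = 0.13514.
P(G | S) = 0.13514 / 0.22 = 0.614273…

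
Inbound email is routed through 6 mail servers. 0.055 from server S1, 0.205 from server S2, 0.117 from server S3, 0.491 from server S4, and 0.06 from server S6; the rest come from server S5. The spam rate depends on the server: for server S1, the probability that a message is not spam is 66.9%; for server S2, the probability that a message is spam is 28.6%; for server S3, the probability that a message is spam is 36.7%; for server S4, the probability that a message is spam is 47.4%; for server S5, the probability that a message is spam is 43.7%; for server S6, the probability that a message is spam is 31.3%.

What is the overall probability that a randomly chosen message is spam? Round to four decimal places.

0.4028

P(S5) = 1 − (0.055 + 0.205 + 0.117 + 0.491 + 0.06) = 0.072.
P(S|S1) = 1 − 0.669 = 0.331.
P(S) = P(S|S1)·P(S1) + P(S|S2)·P(S2) + P(S|S3)·P(S3) + P(S|S4)·P(S4) + P(S|S5)·P(S5) + P(S|S6)·P(S6)
      = 0.331·0.055 + 0.286·0.205 + 0.367·0.117 + 0.474·0.491 + 0.437·0.072 + 0.313·0.06
      = 0.018205 + 0.05863 + 0.042939 + 0.232734 + 0.031464 + 0.01878 = 0.402752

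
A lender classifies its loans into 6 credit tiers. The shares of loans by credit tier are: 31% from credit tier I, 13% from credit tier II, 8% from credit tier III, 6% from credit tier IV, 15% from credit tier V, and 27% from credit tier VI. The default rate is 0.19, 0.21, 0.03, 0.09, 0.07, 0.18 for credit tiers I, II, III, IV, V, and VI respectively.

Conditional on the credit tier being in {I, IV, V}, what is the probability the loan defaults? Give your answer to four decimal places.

0.1438

Let S = {I, IV, V}.
P(S) = 0.31 + 0.06 + 0.15 = 0.52.
P(D ∩ S) = 0.19·0.31 + 0.09·0.06 + 0.07·0.15 = 0.0589 + 0.0054 + 0.0105 = 0.0748.
P(D | S) = 0.0748 / 0.52 = 0.143846…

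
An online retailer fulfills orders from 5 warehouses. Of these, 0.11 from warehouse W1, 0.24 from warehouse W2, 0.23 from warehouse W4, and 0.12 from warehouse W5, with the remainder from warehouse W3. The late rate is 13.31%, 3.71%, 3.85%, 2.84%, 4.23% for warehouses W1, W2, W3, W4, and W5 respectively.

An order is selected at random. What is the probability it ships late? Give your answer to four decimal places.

P(W3) = 1 − (0.11 + 0.24 + 0.23 + 0.12) = 0.3.
P(L) = P(L|W1)·P(W1) + P(L|W2)·P(W2) + P(L|W3)·P(W3) + P(L|W4)·P(W4) + P(L|W5)·P(W5)
      = 0.1331·0.11 + 0.0371·0.24 + 0.0385·0.3 + 0.0284·0.23 + 0.0423·0.12
      = 0.014641 + 0.008904 + 0.01155 + 0.006532 + 0.005076 = 0.046703

P(L) ≈ 0.0467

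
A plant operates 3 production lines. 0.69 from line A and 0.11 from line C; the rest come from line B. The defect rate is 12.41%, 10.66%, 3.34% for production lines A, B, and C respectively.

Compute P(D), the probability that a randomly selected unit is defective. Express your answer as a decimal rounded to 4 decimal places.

0.1106

P(B) = 1 − (0.69 + 0.11) = 0.2.
Using total probability over the partition,
P(D) = P(D|A)·P(A) + P(D|B)·P(B) + P(D|C)·P(C)
      = 0.1241·0.69 + 0.1066·0.2 + 0.0334·0.11
      = 0.085629 + 0.02132 + 0.003674 = 0.110623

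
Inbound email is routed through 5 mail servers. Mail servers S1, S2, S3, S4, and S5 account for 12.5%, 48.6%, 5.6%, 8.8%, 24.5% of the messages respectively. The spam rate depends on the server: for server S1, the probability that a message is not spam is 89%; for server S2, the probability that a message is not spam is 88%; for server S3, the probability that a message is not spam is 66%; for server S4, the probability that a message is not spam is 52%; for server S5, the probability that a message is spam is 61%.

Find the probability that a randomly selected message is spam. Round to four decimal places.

P(S|S1) = 1 − 0.89 = 0.11.
P(S|S2) = 1 − 0.88 = 0.12.
P(S|S3) = 1 − 0.66 = 0.34.
P(S|S4) = 1 − 0.52 = 0.48.
By the law of total probability,
P(S) = P(S|S1)·P(S1) + P(S|S2)·P(S2) + P(S|S3)·P(S3) + P(S|S4)·P(S4) + P(S|S5)·P(S5)
      = 0.11·0.125 + 0.12·0.486 + 0.34·0.056 + 0.48·0.088 + 0.61·0.245
      = 0.01375 + 0.05832 + 0.01904 + 0.04224 + 0.14945 = 0.2828

0.2828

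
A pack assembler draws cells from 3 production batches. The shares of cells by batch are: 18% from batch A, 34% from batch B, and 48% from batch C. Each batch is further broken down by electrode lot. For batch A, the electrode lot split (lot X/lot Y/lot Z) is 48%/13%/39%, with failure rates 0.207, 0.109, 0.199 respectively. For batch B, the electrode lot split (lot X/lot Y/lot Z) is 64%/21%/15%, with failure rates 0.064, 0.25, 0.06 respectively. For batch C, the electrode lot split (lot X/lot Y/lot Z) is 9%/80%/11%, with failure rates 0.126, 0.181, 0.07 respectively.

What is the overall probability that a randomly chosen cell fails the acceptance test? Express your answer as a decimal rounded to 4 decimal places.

0.1479

P(F|A) = 0.48·0.207 + 0.13·0.109 + 0.39·0.199 = 0.09936 + 0.01417 + 0.07761 = 0.19114
P(F|B) = 0.64·0.064 + 0.21·0.25 + 0.15·0.06 = 0.04096 + 0.0525 + 0.009 = 0.10246
P(F|C) = 0.09·0.126 + 0.8·0.181 + 0.11·0.07 = 0.01134 + 0.1448 + 0.0077 = 0.16384
Then overall,
P(F) = 0.18·0.19114 + 0.34·0.10246 + 0.48·0.16384
      = 0.0344052 + 0.0348364 + 0.0786432 = 0.1478848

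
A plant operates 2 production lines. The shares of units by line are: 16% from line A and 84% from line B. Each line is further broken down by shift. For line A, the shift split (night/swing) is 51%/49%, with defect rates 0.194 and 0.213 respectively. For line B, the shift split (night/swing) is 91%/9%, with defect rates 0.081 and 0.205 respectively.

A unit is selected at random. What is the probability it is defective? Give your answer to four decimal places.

P(D|A) = 0.51·0.194 + 0.49·0.213 = 0.09894 + 0.10437 = 0.20331
P(D|B) = 0.91·0.081 + 0.09·0.205 = 0.07371 + 0.01845 = 0.09216
By total probability over the outer partition,
P(D) = 0.16·0.20331 + 0.84·0.09216
      = 0.0325296 + 0.0774144 = 0.109944

P(D) ≈ 0.1099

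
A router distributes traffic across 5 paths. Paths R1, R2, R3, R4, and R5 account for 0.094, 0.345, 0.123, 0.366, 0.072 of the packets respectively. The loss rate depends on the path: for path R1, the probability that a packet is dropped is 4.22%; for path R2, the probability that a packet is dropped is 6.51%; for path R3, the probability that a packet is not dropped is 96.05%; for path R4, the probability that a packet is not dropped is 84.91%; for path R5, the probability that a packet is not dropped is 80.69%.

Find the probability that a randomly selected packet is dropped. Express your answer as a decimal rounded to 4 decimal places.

0.1004

P(L|R3) = 1 − 0.9605 = 0.0395.
P(L|R4) = 1 − 0.8491 = 0.1509.
P(L|R5) = 1 − 0.8069 = 0.1931.
Using total probability over the partition,
P(L) = P(L|R1)·P(R1) + P(L|R2)·P(R2) + P(L|R3)·P(R3) + P(L|R4)·P(R4) + P(L|R5)·P(R5)
      = 0.0422·0.094 + 0.0651·0.345 + 0.0395·0.123 + 0.1509·0.366 + 0.1931·0.072
      = 0.0039668 + 0.0224595 + 0.0048585 + 0.0552294 + 0.0139032 = 0.1004174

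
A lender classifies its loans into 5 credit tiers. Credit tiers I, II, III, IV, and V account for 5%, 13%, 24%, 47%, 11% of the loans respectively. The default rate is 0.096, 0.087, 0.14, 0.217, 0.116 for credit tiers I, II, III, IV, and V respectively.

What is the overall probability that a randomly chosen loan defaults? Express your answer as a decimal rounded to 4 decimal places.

By the law of total probability,
P(D) = P(D|I)·P(I) + P(D|II)·P(II) + P(D|III)·P(III) + P(D|IV)·P(IV) + P(D|V)·P(V)
      = 0.096·0.05 + 0.087·0.13 + 0.14·0.24 + 0.217·0.47 + 0.116·0.11
      = 0.0048 + 0.01131 + 0.0336 + 0.10199 + 0.01276 = 0.16446

P(D) ≈ 0.1645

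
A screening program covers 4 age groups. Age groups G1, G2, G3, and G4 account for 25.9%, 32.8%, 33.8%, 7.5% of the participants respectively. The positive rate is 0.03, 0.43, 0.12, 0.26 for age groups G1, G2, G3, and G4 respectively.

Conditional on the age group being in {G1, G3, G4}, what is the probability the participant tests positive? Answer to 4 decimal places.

0.1009

Let S = {G1, G3, G4}.
P(S) = 0.259 + 0.338 + 0.075 = 0.672.
P(T ∩ S) = 0.03·0.259 + 0.12·0.338 + 0.26·0.075 = 0.00777 + 0.04056 + 0.0195 = 0.06783.
P(T | S) = 0.06783 / 0.672 = 0.100938…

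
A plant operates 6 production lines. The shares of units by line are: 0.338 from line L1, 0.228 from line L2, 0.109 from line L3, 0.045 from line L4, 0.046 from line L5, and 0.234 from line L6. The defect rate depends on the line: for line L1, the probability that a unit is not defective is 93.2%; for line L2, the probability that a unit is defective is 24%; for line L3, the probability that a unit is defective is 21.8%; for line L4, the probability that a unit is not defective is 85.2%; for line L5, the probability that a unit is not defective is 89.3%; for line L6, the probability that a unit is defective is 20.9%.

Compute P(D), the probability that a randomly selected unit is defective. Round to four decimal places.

P(D) ≈ 0.1620

P(D|L1) = 1 − 0.932 = 0.068.
P(D|L4) = 1 − 0.852 = 0.148.
P(D|L5) = 1 − 0.893 = 0.107.
Summing over the partition,
P(D) = P(D|L1)·P(L1) + P(D|L2)·P(L2) + P(D|L3)·P(L3) + P(D|L4)·P(L4) + P(D|L5)·P(L5) + P(D|L6)·P(L6)
      = 0.068·0.338 + 0.24·0.228 + 0.218·0.109 + 0.148·0.045 + 0.107·0.046 + 0.209·0.234
      = 0.022984 + 0.05472 + 0.023762 + 0.00666 + 0.004922 + 0.048906 = 0.161954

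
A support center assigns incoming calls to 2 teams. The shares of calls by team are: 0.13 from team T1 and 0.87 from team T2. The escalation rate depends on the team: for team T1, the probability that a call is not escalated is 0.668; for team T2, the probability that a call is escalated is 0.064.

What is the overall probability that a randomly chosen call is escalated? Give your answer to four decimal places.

P(E) ≈ 0.0988

P(E|T1) = 1 − 0.668 = 0.332.
P(E) = P(E|T1)·P(T1) + P(E|T2)·P(T2)
      = 0.332·0.13 + 0.064·0.87
      = 0.04316 + 0.05568 = 0.09884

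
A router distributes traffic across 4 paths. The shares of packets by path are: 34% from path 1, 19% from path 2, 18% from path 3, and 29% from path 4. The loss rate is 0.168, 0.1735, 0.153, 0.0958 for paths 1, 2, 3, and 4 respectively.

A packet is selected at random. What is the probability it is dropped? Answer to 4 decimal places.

P(L) ≈ 0.1454

P(L) = P(L|1)·P(1) + P(L|2)·P(2) + P(L|3)·P(3) + P(L|4)·P(4)
      = 0.168·0.34 + 0.1735·0.19 + 0.153·0.18 + 0.0958·0.29
      = 0.05712 + 0.032965 + 0.02754 + 0.027782 = 0.145407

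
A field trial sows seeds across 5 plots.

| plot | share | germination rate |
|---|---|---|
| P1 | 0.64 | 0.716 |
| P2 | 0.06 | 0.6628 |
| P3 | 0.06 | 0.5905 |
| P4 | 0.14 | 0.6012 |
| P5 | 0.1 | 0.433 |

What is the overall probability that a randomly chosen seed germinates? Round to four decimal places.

0.6609

By the law of total probability,
P(G) = P(G|P1)·P(P1) + P(G|P2)·P(P2) + P(G|P3)·P(P3) + P(G|P4)·P(P4) + P(G|P5)·P(P5)
      = 0.716·0.64 + 0.6628·0.06 + 0.5905·0.06 + 0.6012·0.14 + 0.433·0.1
      = 0.45824 + 0.039768 + 0.03543 + 0.084168 + 0.0433 = 0.660906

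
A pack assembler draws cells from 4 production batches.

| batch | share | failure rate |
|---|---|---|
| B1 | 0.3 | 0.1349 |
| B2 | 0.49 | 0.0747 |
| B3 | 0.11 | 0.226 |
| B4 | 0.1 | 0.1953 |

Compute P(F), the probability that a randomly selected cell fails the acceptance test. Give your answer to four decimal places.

P(F) = P(F|B1)·P(B1) + P(F|B2)·P(B2) + P(F|B3)·P(B3) + P(F|B4)·P(B4)
      = 0.1349·0.3 + 0.0747·0.49 + 0.226·0.11 + 0.1953·0.1
      = 0.04047 + 0.036603 + 0.02486 + 0.01953 = 0.121463

P(F) ≈ 0.1215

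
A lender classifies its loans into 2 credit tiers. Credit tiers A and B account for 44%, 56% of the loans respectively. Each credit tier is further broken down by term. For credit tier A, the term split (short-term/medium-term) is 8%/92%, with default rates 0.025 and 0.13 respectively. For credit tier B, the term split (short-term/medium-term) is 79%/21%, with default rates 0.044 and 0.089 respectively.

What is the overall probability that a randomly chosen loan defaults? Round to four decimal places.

0.0834

P(D|A) = 0.08·0.025 + 0.92·0.13 = 0.002 + 0.1196 = 0.1216
P(D|B) = 0.79·0.044 + 0.21·0.089 = 0.03476 + 0.01869 = 0.05345
By total probability over the outer partition,
P(D) = 0.44·0.1216 + 0.56·0.05345
      = 0.053504 + 0.029932 = 0.083436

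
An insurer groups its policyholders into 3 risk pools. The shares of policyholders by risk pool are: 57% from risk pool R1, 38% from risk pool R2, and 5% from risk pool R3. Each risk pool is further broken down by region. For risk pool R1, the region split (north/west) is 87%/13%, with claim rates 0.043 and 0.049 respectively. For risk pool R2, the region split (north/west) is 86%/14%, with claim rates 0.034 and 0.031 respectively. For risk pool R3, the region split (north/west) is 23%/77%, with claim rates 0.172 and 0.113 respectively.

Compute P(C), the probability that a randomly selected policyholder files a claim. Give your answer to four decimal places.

P(C|R1) = 0.87·0.043 + 0.13·0.049 = 0.03741 + 0.00637 = 0.04378
P(C|R2) = 0.86·0.034 + 0.14·0.031 = 0.02924 + 0.00434 = 0.03358
P(C|R3) = 0.23·0.172 + 0.77·0.113 = 0.03956 + 0.08701 = 0.12657
Then overall,
P(C) = 0.57·0.04378 + 0.38·0.03358 + 0.05·0.12657
      = 0.0249546 + 0.0127604 + 0.0063285 = 0.0440435

0.0440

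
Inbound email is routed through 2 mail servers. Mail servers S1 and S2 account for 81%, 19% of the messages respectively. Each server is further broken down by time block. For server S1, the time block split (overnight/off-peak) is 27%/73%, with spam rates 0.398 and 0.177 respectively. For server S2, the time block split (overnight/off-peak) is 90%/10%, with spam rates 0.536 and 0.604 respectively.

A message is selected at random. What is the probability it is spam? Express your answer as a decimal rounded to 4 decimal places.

P(S) ≈ 0.2948

P(S|S1) = 0.27·0.398 + 0.73·0.177 = 0.10746 + 0.12921 = 0.23667
P(S|S2) = 0.9·0.536 + 0.1·0.604 = 0.4824 + 0.0604 = 0.5428
By total probability over the outer partition,
P(S) = 0.81·0.23667 + 0.19·0.5428
      = 0.1917027 + 0.103132 = 0.2948347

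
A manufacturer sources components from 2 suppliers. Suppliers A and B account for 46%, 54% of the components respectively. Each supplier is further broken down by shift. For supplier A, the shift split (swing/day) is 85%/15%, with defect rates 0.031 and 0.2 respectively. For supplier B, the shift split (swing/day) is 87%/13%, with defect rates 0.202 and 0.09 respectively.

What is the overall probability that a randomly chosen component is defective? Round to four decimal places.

P(D|A) = 0.85·0.031 + 0.15·0.2 = 0.02635 + 0.03 = 0.05635
P(D|B) = 0.87·0.202 + 0.13·0.09 = 0.17574 + 0.0117 = 0.18744
By total probability over the outer partition,
P(D) = 0.46·0.05635 + 0.54·0.18744
      = 0.025921 + 0.1012176 = 0.1271386

P(D) ≈ 0.1271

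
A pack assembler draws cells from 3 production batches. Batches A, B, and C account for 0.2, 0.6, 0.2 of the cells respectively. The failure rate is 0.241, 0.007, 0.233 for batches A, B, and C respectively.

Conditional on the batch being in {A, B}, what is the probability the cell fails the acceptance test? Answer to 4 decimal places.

Let S = {A, B}.
P(S) = 0.2 + 0.6 = 0.8.
P(F ∩ S) = 0.241·0.2 + 0.007·0.6 = 0.0482 + 0.0042 = 0.0524.
P(F | S) = 0.0524 / 0.8 = 0.065500…

0.0655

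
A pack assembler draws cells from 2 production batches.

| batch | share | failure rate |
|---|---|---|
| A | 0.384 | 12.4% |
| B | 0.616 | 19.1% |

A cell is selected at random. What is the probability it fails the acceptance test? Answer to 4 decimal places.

P(F) = P(F|A)·P(A) + P(F|B)·P(B)
      = 0.124·0.384 + 0.191·0.616
      = 0.047616 + 0.117656 = 0.165272

P(F) ≈ 0.1653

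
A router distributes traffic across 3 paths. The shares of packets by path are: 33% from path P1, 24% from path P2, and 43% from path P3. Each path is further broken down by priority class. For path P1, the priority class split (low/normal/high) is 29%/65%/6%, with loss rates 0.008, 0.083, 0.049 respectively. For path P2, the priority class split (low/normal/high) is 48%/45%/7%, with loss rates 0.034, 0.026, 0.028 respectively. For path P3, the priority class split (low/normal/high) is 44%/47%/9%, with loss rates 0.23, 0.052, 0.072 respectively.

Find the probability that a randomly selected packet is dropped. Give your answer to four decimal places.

P(L) ≈ 0.0835

P(L|P1) = 0.29·0.008 + 0.65·0.083 + 0.06·0.049 = 0.00232 + 0.05395 + 0.00294 = 0.05921
P(L|P2) = 0.48·0.034 + 0.45·0.026 + 0.07·0.028 = 0.01632 + 0.0117 + 0.00196 = 0.02998
P(L|P3) = 0.44·0.23 + 0.47·0.052 + 0.09·0.072 = 0.1012 + 0.02444 + 0.00648 = 0.13212
By total probability over the outer partition,
P(L) = 0.33·0.05921 + 0.24·0.02998 + 0.43·0.13212
      = 0.0195393 + 0.0071952 + 0.0568116 = 0.0835461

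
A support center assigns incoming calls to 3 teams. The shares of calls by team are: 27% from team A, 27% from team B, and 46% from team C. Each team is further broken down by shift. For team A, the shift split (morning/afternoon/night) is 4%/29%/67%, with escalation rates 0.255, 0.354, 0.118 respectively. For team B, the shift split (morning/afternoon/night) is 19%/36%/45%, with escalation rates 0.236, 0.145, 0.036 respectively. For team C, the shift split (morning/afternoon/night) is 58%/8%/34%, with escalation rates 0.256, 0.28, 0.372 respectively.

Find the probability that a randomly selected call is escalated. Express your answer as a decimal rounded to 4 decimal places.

0.2192

P(E|A) = 0.04·0.255 + 0.29·0.354 + 0.67·0.118 = 0.0102 + 0.10266 + 0.07906 = 0.19192
P(E|B) = 0.19·0.236 + 0.36·0.145 + 0.45·0.036 = 0.04484 + 0.0522 + 0.0162 = 0.11324
P(E|C) = 0.58·0.256 + 0.08·0.28 + 0.34·0.372 = 0.14848 + 0.0224 + 0.12648 = 0.29736
Then overall,
P(E) = 0.27·0.19192 + 0.27·0.11324 + 0.46·0.29736
      = 0.0518184 + 0.0305748 + 0.1367856 = 0.2191788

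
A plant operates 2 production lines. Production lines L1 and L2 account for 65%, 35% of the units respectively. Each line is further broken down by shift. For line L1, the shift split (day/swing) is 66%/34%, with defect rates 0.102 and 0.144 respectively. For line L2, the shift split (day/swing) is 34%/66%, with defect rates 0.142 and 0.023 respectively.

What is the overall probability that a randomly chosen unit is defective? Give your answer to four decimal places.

0.0978

P(D|L1) = 0.66·0.102 + 0.34·0.144 = 0.06732 + 0.04896 = 0.11628
P(D|L2) = 0.34·0.142 + 0.66·0.023 = 0.04828 + 0.01518 = 0.06346
Then overall,
P(D) = 0.65·0.11628 + 0.35·0.06346
      = 0.075582 + 0.022211 = 0.097793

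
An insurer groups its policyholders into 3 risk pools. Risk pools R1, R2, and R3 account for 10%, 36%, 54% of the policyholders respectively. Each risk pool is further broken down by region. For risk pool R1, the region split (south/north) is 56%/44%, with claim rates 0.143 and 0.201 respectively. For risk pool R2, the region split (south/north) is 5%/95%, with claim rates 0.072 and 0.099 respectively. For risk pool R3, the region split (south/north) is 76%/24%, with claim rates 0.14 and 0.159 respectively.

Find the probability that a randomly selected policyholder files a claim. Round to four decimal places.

0.1301

P(C|R1) = 0.56·0.143 + 0.44·0.201 = 0.08008 + 0.08844 = 0.16852
P(C|R2) = 0.05·0.072 + 0.95·0.099 = 0.0036 + 0.09405 = 0.09765
P(C|R3) = 0.76·0.14 + 0.24·0.159 = 0.1064 + 0.03816 = 0.14456
Then overall,
P(C) = 0.1·0.16852 + 0.36·0.09765 + 0.54·0.14456
      = 0.016852 + 0.035154 + 0.0780624 = 0.1300684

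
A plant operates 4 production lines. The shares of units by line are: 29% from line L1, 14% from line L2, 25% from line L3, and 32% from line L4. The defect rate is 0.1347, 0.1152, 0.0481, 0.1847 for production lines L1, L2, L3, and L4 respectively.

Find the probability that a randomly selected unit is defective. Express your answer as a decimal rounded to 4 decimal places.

Using total probability over the partition,
P(D) = P(D|L1)·P(L1) + P(D|L2)·P(L2) + P(D|L3)·P(L3) + P(D|L4)·P(L4)
      = 0.1347·0.29 + 0.1152·0.14 + 0.0481·0.25 + 0.1847·0.32
      = 0.039063 + 0.016128 + 0.012025 + 0.059104 = 0.12632

P(D) ≈ 0.1263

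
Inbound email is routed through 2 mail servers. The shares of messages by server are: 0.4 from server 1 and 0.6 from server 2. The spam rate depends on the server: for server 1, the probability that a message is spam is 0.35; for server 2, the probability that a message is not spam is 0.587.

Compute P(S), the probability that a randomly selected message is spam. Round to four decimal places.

P(S) ≈ 0.3878

P(S|2) = 1 − 0.587 = 0.413.
Summing over the partition,
P(S) = P(S|1)·P(1) + P(S|2)·P(2)
      = 0.35·0.4 + 0.413·0.6
      = 0.14 + 0.2478 = 0.3878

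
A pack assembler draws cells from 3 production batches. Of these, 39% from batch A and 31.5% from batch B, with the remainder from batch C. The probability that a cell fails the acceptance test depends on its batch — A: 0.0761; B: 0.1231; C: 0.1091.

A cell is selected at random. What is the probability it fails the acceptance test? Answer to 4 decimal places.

P(F) ≈ 0.1006

P(C) = 1 − (0.39 + 0.315) = 0.295.
By the law of total probability,
P(F) = P(F|A)·P(A) + P(F|B)·P(B) + P(F|C)·P(C)
      = 0.0761·0.39 + 0.1231·0.315 + 0.1091·0.295
      = 0.029679 + 0.0387765 + 0.0321845 = 0.10064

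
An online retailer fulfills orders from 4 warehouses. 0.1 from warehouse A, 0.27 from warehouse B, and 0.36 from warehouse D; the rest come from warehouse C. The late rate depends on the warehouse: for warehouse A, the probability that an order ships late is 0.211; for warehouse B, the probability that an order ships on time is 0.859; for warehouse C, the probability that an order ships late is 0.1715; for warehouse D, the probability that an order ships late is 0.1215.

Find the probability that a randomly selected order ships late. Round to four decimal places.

P(C) = 1 − (0.1 + 0.27 + 0.36) = 0.27.
P(L|B) = 1 − 0.859 = 0.141.
P(L) = P(L|A)·P(A) + P(L|B)·P(B) + P(L|C)·P(C) + P(L|D)·P(D)
      = 0.211·0.1 + 0.141·0.27 + 0.1715·0.27 + 0.1215·0.36
      = 0.0211 + 0.03807 + 0.046305 + 0.04374 = 0.149215

0.1492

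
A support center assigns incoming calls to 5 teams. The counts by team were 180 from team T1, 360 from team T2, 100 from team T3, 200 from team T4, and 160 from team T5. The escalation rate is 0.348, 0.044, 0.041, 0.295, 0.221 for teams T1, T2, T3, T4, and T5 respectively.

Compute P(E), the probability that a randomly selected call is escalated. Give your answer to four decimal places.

Total: 180 + 360 + 100 + 200 + 160 = 1000.
P(T1) = 180/1000 = 0.18. P(T2) = 360/1000 = 0.36. P(T3) = 100/1000 = 0.1. P(T4) = 200/1000 = 0.2. P(T5) = 160/1000 = 0.16.
By the law of total probability,
P(E) = P(E|T1)·P(T1) + P(E|T2)·P(T2) + P(E|T3)·P(T3) + P(E|T4)·P(T4) + P(E|T5)·P(T5)
      = 0.348·0.18 + 0.044·0.36 + 0.041·0.1 + 0.295·0.2 + 0.221·0.16
      = 0.06264 + 0.01584 + 0.0041 + 0.059 + 0.03536 = 0.17694

P(E) ≈ 0.1769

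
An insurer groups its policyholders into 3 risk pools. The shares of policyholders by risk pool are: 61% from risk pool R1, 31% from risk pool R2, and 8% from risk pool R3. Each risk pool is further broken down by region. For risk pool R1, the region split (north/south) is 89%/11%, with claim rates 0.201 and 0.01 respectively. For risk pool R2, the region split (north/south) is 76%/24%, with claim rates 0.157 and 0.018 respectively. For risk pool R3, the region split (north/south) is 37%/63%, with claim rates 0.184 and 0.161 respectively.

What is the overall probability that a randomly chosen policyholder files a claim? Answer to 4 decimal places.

P(C|R1) = 0.89·0.201 + 0.11·0.01 = 0.17889 + 0.0011 = 0.17999
P(C|R2) = 0.76·0.157 + 0.24·0.018 = 0.11932 + 0.00432 = 0.12364
P(C|R3) = 0.37·0.184 + 0.63·0.161 = 0.06808 + 0.10143 = 0.16951
By total probability over the outer partition,
P(C) = 0.61·0.17999 + 0.31·0.12364 + 0.08·0.16951
      = 0.1097939 + 0.0383284 + 0.0135608 = 0.1616831

0.1617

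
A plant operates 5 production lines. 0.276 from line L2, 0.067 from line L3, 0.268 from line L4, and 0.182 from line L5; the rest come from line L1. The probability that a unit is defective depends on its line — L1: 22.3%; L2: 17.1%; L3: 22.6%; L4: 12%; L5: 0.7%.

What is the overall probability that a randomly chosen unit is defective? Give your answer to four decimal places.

0.1419

P(L1) = 1 − (0.276 + 0.067 + 0.268 + 0.182) = 0.207.
By the law of total probability,
P(D) = P(D|L1)·P(L1) + P(D|L2)·P(L2) + P(D|L3)·P(L3) + P(D|L4)·P(L4) + P(D|L5)·P(L5)
      = 0.223·0.207 + 0.171·0.276 + 0.226·0.067 + 0.12·0.268 + 0.007·0.182
      = 0.046161 + 0.047196 + 0.015142 + 0.03216 + 0.001274 = 0.141933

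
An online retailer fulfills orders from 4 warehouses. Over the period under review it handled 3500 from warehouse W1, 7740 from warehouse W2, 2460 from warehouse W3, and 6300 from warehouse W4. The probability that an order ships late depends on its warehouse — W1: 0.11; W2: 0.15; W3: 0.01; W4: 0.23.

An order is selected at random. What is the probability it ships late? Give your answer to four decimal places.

0.1510

Total: 3500 + 7740 + 2460 + 6300 = 20000.
P(W1) = 3500/20000 = 0.175. P(W2) = 7740/20000 = 0.387. P(W3) = 2460/20000 = 0.123. P(W4) = 6300/20000 = 0.315.
P(L) = P(L|W1)·P(W1) + P(L|W2)·P(W2) + P(L|W3)·P(W3) + P(L|W4)·P(W4)
      = 0.11·0.175 + 0.15·0.387 + 0.01·0.123 + 0.23·0.315
      = 0.01925 + 0.05805 + 0.00123 + 0.07245 = 0.15098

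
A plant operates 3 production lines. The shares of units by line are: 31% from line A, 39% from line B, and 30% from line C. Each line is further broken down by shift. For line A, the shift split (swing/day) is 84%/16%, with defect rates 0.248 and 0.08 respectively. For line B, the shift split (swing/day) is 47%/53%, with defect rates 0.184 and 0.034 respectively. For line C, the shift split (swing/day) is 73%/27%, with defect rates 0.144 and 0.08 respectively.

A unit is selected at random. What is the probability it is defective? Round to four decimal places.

0.1473

P(D|A) = 0.84·0.248 + 0.16·0.08 = 0.20832 + 0.0128 = 0.22112
P(D|B) = 0.47·0.184 + 0.53·0.034 = 0.08648 + 0.01802 = 0.1045
P(D|C) = 0.73·0.144 + 0.27·0.08 = 0.10512 + 0.0216 = 0.12672
By total probability over the outer partition,
P(D) = 0.31·0.22112 + 0.39·0.1045 + 0.3·0.12672
      = 0.0685472 + 0.040755 + 0.038016 = 0.1473182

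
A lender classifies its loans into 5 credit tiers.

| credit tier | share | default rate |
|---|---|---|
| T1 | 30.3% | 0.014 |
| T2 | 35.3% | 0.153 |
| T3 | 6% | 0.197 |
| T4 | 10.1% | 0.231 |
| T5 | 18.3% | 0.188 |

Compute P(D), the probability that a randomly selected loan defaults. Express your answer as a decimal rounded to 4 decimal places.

P(D) = P(D|T1)·P(T1) + P(D|T2)·P(T2) + P(D|T3)·P(T3) + P(D|T4)·P(T4) + P(D|T5)·P(T5)
      = 0.014·0.303 + 0.153·0.353 + 0.197·0.06 + 0.231·0.101 + 0.188·0.183
      = 0.004242 + 0.054009 + 0.01182 + 0.023331 + 0.034404 = 0.127806

0.1278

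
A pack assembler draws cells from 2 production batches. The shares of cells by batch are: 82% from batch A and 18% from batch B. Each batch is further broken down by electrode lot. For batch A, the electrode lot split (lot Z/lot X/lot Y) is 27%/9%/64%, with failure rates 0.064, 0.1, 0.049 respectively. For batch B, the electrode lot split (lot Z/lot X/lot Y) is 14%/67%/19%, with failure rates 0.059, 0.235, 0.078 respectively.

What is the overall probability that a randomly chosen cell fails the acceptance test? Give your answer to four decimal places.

P(F|A) = 0.27·0.064 + 0.09·0.1 + 0.64·0.049 = 0.01728 + 0.009 + 0.03136 = 0.05764
P(F|B) = 0.14·0.059 + 0.67·0.235 + 0.19·0.078 = 0.00826 + 0.15745 + 0.01482 = 0.18053
By total probability over the outer partition,
P(F) = 0.82·0.05764 + 0.18·0.18053
      = 0.0472648 + 0.0324954 = 0.0797602

0.0798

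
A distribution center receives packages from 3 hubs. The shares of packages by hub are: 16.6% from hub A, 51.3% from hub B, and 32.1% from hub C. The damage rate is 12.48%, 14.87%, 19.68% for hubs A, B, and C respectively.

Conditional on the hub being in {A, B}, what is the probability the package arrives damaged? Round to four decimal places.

Let S = {A, B}.
P(S) = 0.166 + 0.513 = 0.679.
P(D ∩ S) = 0.1248·0.166 + 0.1487·0.513 = 0.0207168 + 0.0762831 = 0.0969999.
P(D | S) = 0.0969999 / 0.679 = 0.142857…

P(D|S) ≈ 0.1429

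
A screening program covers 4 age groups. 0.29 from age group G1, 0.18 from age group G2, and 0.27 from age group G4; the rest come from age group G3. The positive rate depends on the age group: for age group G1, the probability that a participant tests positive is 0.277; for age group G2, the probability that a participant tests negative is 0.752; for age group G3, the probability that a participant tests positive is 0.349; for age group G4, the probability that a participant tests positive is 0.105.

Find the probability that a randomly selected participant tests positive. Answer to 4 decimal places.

0.2441

P(G3) = 1 − (0.29 + 0.18 + 0.27) = 0.26.
P(T|G2) = 1 − 0.752 = 0.248.
P(T) = P(T|G1)·P(G1) + P(T|G2)·P(G2) + P(T|G3)·P(G3) + P(T|G4)·P(G4)
      = 0.277·0.29 + 0.248·0.18 + 0.349·0.26 + 0.105·0.27
      = 0.08033 + 0.04464 + 0.09074 + 0.02835 = 0.24406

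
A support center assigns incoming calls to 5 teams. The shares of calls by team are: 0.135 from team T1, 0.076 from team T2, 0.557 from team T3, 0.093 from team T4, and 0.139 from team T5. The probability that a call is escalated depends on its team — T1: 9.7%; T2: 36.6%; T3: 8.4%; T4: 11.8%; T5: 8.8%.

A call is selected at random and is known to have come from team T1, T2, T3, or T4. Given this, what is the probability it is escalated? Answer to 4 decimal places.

Let S = {T1, T2, T3, T4}.
P(S) = 0.135 + 0.076 + 0.557 + 0.093 = 0.861.
P(E ∩ S) = 0.097·0.135 + 0.366·0.076 + 0.084·0.557 + 0.118·0.093 = 0.013095 + 0.027816 + 0.046788 + 0.010974 = 0.098673.
P(E | S) = 0.098673 / 0.861 = 0.114603…

0.1146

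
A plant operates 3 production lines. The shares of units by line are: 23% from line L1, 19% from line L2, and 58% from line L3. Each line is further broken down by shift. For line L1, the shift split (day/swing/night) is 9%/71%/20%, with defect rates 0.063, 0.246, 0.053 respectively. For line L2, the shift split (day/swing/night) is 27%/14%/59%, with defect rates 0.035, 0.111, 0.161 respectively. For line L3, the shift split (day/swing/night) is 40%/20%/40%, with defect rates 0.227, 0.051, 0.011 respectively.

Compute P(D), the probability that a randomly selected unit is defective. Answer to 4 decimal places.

P(D|L1) = 0.09·0.063 + 0.71·0.246 + 0.2·0.053 = 0.00567 + 0.17466 + 0.0106 = 0.19093
P(D|L2) = 0.27·0.035 + 0.14·0.111 + 0.59·0.161 = 0.00945 + 0.01554 + 0.09499 = 0.11998
P(D|L3) = 0.4·0.227 + 0.2·0.051 + 0.4·0.011 = 0.0908 + 0.0102 + 0.0044 = 0.1054
By total probability over the outer partition,
P(D) = 0.23·0.19093 + 0.19·0.11998 + 0.58·0.1054
      = 0.0439139 + 0.0227962 + 0.061132 = 0.1278421

P(D) ≈ 0.1278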